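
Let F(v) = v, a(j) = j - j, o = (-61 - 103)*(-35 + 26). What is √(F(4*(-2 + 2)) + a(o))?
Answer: 0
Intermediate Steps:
o = 1476 (o = -164*(-9) = 1476)
a(j) = 0
√(F(4*(-2 + 2)) + a(o)) = √(4*(-2 + 2) + 0) = √(4*0 + 0) = √(0 + 0) = √0 = 0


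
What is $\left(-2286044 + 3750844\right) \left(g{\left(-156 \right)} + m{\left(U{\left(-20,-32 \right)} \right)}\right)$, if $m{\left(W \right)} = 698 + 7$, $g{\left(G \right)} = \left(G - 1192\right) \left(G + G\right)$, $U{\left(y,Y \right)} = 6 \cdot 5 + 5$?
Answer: $617092408800$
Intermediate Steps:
$U{\left(y,Y \right)} = 35$ ($U{\left(y,Y \right)} = 30 + 5 = 35$)
$g{\left(G \right)} = 2 G \left(-1192 + G\right)$ ($g{\left(G \right)} = \left(-1192 + G\right) 2 G = 2 G \left(-1192 + G\right)$)
$m{\left(W \right)} = 705$
$\left(-2286044 + 3750844\right) \left(g{\left(-156 \right)} + m{\left(U{\left(-20,-32 \right)} \right)}\right) = \left(-2286044 + 3750844\right) \left(2 \left(-156\right) \left(-1192 - 156\right) + 705\right) = 1464800 \left(2 \left(-156\right) \left(-1348\right) + 705\right) = 1464800 \left(420576 + 705\right) = 1464800 \cdot 421281 = 617092408800$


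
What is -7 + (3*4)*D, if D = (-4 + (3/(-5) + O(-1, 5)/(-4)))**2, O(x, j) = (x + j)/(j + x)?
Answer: 27527/100 ≈ 275.27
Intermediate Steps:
O(x, j) = 1 (O(x, j) = (j + x)/(j + x) = 1)
D = 9409/400 (D = (-4 + (3/(-5) + 1/(-4)))**2 = (-4 + (3*(-1/5) + 1*(-1/4)))**2 = (-4 + (-3/5 - 1/4))**2 = (-4 - 17/20)**2 = (-97/20)**2 = 9409/400 ≈ 23.522)
-7 + (3*4)*D = -7 + (3*4)*(9409/400) = -7 + 12*(9409/400) = -7 + 28227/100 = 27527/100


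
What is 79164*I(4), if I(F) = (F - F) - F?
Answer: -316656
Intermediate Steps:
I(F) = -F (I(F) = 0 - F = -F)
79164*I(4) = 79164*(-1*4) = 79164*(-4) = -316656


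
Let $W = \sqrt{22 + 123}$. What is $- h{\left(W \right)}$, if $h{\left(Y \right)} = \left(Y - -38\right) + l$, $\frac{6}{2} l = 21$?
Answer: $-45 - \sqrt{145} \approx -57.042$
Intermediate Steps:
$l = 7$ ($l = \frac{1}{3} \cdot 21 = 7$)
$W = \sqrt{145} \approx 12.042$
$h{\left(Y \right)} = 45 + Y$ ($h{\left(Y \right)} = \left(Y - -38\right) + 7 = \left(Y + 38\right) + 7 = \left(38 + Y\right) + 7 = 45 + Y$)
$- h{\left(W \right)} = - (45 + \sqrt{145}) = -45 - \sqrt{145}$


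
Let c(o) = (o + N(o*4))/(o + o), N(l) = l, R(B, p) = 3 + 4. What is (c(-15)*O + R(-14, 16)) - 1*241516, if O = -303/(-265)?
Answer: -25599651/106 ≈ -2.4151e+5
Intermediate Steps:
R(B, p) = 7
O = 303/265 (O = -303*(-1/265) = 303/265 ≈ 1.1434)
c(o) = 5/2 (c(o) = (o + o*4)/(o + o) = (o + 4*o)/((2*o)) = (5*o)*(1/(2*o)) = 5/2)
(c(-15)*O + R(-14, 16)) - 1*241516 = ((5/2)*(303/265) + 7) - 1*241516 = (303/106 + 7) - 241516 = 1045/106 - 241516 = -25599651/106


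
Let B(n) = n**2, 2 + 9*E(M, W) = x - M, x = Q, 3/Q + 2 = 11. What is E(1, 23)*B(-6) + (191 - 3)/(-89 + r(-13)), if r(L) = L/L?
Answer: -845/66 ≈ -12.803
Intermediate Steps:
Q = 1/3 (Q = 3/(-2 + 11) = 3/9 = 3*(1/9) = 1/3 ≈ 0.33333)
x = 1/3 ≈ 0.33333
r(L) = 1
E(M, W) = -5/27 - M/9 (E(M, W) = -2/9 + (1/3 - M)/9 = -2/9 + (1/27 - M/9) = -5/27 - M/9)
E(1, 23)*B(-6) + (191 - 3)/(-89 + r(-13)) = (-5/27 - 1/9*1)*(-6)**2 + (191 - 3)/(-89 + 1) = (-5/27 - 1/9)*36 + 188/(-88) = -8/27*36 + 188*(-1/88) = -32/3 - 47/22 = -845/66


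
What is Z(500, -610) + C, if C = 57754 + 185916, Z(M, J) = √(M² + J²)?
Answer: 243670 + 10*√6221 ≈ 2.4446e+5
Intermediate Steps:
Z(M, J) = √(J² + M²)
C = 243670
Z(500, -610) + C = √((-610)² + 500²) + 243670 = √(372100 + 250000) + 243670 = √622100 + 243670 = 10*√6221 + 243670 = 243670 + 10*√6221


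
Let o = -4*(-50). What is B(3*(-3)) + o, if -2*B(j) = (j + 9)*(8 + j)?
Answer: 200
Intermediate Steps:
o = 200
B(j) = -(8 + j)*(9 + j)/2 (B(j) = -(j + 9)*(8 + j)/2 = -(9 + j)*(8 + j)/2 = -(8 + j)*(9 + j)/2)
B(3*(-3)) + o = (-36 - 51*(-3)/2 - (3*(-3))²/2) + 200 = (-36 - 17/2*(-9) - ½*(-9)²) + 200 = (-36 + 153/2 - ½*81) + 200 = (-36 + 153/2 - 81/2) + 200 = 0 + 200 = 200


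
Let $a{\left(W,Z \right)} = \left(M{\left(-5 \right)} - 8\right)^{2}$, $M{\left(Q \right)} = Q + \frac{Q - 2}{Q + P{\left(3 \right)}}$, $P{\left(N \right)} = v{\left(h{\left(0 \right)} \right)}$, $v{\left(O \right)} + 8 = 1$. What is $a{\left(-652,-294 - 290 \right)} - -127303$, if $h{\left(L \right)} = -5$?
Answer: $\frac{18353833}{144} \approx 1.2746 \cdot 10^{5}$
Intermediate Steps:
$v{\left(O \right)} = -7$ ($v{\left(O \right)} = -8 + 1 = -7$)
$P{\left(N \right)} = -7$
$M{\left(Q \right)} = Q + \frac{-2 + Q}{-7 + Q}$ ($M{\left(Q \right)} = Q + \frac{Q - 2}{Q - 7} = Q + \frac{-2 + Q}{-7 + Q}$)
$a{\left(W,Z \right)} = \frac{22201}{144}$ ($a{\left(W,Z \right)} = \left(\frac{-2 + \left(-5\right)^{2} - -30}{-7 - 5} - 8\right)^{2} = \left(\frac{-2 + 25 + 30}{-12} - 8\right)^{2} = \left(\left(- \frac{1}{12}\right) 53 - 8\right)^{2} = \left(- \frac{53}{12} - 8\right)^{2} = \left(- \frac{149}{12}\right)^{2} = \frac{22201}{144}$)
$a{\left(-652,-294 - 290 \right)} - -127303 = \frac{22201}{144} - -127303 = \frac{22201}{144} + 127303 = \frac{18353833}{144}$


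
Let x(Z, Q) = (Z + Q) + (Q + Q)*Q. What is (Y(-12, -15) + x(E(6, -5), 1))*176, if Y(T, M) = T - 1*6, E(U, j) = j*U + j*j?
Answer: -3520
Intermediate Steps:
E(U, j) = j**2 + U*j (E(U, j) = U*j + j**2 = j**2 + U*j)
Y(T, M) = -6 + T (Y(T, M) = T - 6 = -6 + T)
x(Z, Q) = Q + Z + 2*Q**2 (x(Z, Q) = (Q + Z) + (2*Q)*Q = (Q + Z) + 2*Q**2 = Q + Z + 2*Q**2)
(Y(-12, -15) + x(E(6, -5), 1))*176 = ((-6 - 12) + (1 - 5*(6 - 5) + 2*1**2))*176 = (-18 + (1 - 5*1 + 2*1))*176 = (-18 + (1 - 5 + 2))*176 = (-18 - 2)*176 = -20*176 = -3520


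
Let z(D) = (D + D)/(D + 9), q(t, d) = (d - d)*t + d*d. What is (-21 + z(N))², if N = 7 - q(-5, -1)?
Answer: 10201/25 ≈ 408.04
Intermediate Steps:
q(t, d) = d² (q(t, d) = 0*t + d² = 0 + d² = d²)
N = 6 (N = 7 - 1*(-1)² = 7 - 1*1 = 7 - 1 = 6)
z(D) = 2*D/(9 + D) (z(D) = (2*D)/(9 + D) = 2*D/(9 + D))
(-21 + z(N))² = (-21 + 2*6/(9 + 6))² = (-21 + 2*6/15)² = (-21 + 2*6*(1/15))² = (-21 + ⅘)² = (-101/5)² = 10201/25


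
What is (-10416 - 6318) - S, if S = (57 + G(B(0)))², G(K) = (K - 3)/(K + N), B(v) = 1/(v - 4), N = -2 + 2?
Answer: -21634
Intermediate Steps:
N = 0
B(v) = 1/(-4 + v)
G(K) = (-3 + K)/K (G(K) = (K - 3)/(K + 0) = (-3 + K)/K)
S = 4900 (S = (57 + (-3 + 1/(-4 + 0))/(1/(-4 + 0)))² = (57 + (-3 + 1/(-4))/(1/(-4)))² = (57 + (-3 - ¼)/(-¼))² = (57 - 4*(-13/4))² = (57 + 13)² = 70² = 4900)
(-10416 - 6318) - S = (-10416 - 6318) - 1*4900 = -16734 - 4900 = -21634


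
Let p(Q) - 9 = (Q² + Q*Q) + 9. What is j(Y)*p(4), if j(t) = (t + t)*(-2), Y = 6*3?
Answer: -3600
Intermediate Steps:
Y = 18
j(t) = -4*t (j(t) = (2*t)*(-2) = -4*t)
p(Q) = 18 + 2*Q² (p(Q) = 9 + ((Q² + Q*Q) + 9) = 9 + ((Q² + Q²) + 9) = 9 + (2*Q² + 9) = 9 + (9 + 2*Q²) = 18 + 2*Q²)
j(Y)*p(4) = (-4*18)*(18 + 2*4²) = -72*(18 + 2*16) = -72*(18 + 32) = -72*50 = -3600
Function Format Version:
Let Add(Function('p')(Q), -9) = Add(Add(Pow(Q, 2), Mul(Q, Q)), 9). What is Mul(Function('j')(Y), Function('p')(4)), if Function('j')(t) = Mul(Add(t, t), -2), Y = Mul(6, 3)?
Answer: -3600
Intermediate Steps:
Y = 18
Function('j')(t) = Mul(-4, t) (Function('j')(t) = Mul(Mul(2, t), -2) = Mul(-4, t))
Function('p')(Q) = Add(18, Mul(2, Pow(Q, 2))) (Function('p')(Q) = Add(9, Add(Add(Pow(Q, 2), Mul(Q, Q)), 9)) = Add(9, Add(Add(Pow(Q, 2), Pow(Q, 2)), 9)) = Add(9, Add(Mul(2, Pow(Q, 2)), 9)) = Add(9, Add(9, Mul(2, Pow(Q, 2)))) = Add(18, Mul(2, Pow(Q, 2))))
Mul(Function('j')(Y), Function('p')(4)) = Mul(Mul(-4, 18), Add(18, Mul(2, Pow(4, 2)))) = Mul(-72, Add(18, Mul(2, 16))) = Mul(-72, Add(18, 32)) = Mul(-72, 50) = -3600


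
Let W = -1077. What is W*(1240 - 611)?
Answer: -677433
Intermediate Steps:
W*(1240 - 611) = -1077*(1240 - 611) = -1077*629 = -677433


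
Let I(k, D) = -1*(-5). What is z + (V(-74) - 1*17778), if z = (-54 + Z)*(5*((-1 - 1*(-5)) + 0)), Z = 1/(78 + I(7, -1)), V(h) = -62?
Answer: -1570340/83 ≈ -18920.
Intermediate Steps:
I(k, D) = 5
Z = 1/83 (Z = 1/(78 + 5) = 1/83 ≈ 0.012048)
z = -89620/83 (z = (-54 + 1/83)*(5*((-1 - 1*(-5)) + 0)) = -22405*((-1 + 5) + 0)/83 = -22405*(4 + 0)/83 = -22405*4/83 = -4481/83*20 = -89620/83 ≈ -1079.8)
z + (V(-74) - 1*17778) = -89620/83 + (-62 - 1*17778) = -89620/83 + (-62 - 17778) = -89620/83 - 17840 = -1570340/83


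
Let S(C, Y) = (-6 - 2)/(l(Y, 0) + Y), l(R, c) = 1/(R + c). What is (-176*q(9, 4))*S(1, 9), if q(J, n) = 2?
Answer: 12672/41 ≈ 309.07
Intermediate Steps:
S(C, Y) = -8/(Y + 1/Y) (S(C, Y) = (-6 - 2)/(1/(Y + 0) + Y) = -8/(1/Y + Y) = -8/(Y + 1/Y))
(-176*q(9, 4))*S(1, 9) = (-176*2)*(-8*9/(1 + 9²)) = -(-2816)*9/(1 + 81) = -(-2816)*9/82 = -352*(-36/41) = 12672/41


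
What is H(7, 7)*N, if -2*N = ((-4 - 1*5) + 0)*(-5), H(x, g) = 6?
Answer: -135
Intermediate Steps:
N = -45/2 (N = -((-4 - 1*5) + 0)*(-5)/2 = -((-4 - 5) + 0)*(-5)/2 = -(-9 + 0)*(-5)/2 = -(-9)*(-5)/2 = -1/2*45 = -45/2 ≈ -22.500)
H(7, 7)*N = 6*(-45/2) = -135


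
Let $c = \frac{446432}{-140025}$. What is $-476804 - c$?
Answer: $- \frac{66764033668}{140025} \approx -4.768 \cdot 10^{5}$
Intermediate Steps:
$c = - \frac{446432}{140025}$ ($c = 446432 \left(- \frac{1}{140025}\right) = - \frac{446432}{140025} \approx -3.1882$)
$-476804 - c = -476804 - - \frac{446432}{140025} = -476804 + \frac{446432}{140025} = - \frac{66764033668}{140025}$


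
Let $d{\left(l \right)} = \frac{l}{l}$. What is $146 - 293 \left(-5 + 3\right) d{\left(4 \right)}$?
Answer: $732$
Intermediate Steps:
$d{\left(l \right)} = 1$
$146 - 293 \left(-5 + 3\right) d{\left(4 \right)} = 146 - 293 \left(-5 + 3\right) 1 = 146 - 293 \left(\left(-2\right) 1\right) = 146 - -586 = 146 + 586 = 732$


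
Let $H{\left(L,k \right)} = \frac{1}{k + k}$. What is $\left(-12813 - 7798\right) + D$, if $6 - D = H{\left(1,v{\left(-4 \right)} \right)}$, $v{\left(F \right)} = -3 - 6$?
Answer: $- \frac{370889}{18} \approx -20605.0$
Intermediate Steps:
$v{\left(F \right)} = -9$
$H{\left(L,k \right)} = \frac{1}{2 k}$
$D = \frac{109}{18}$ ($D = 6 - \frac{1}{2 \left(-9\right)} = 6 - \frac{1}{2} \left(- \frac{1}{9}\right) = 6 - - \frac{1}{18} = 6 + \frac{1}{18} = \frac{109}{18} \approx 6.0556$)
$\left(-12813 - 7798\right) + D = \left(-12813 - 7798\right) + \frac{109}{18} = -20611 + \frac{109}{18} = - \frac{370889}{18}$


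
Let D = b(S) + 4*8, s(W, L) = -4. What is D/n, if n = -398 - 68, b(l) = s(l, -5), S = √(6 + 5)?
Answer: -14/233 ≈ -0.060086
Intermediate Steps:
S = √11 ≈ 3.3166
b(l) = -4
D = 28 (D = -4 + 4*8 = -4 + 32 = 28)
n = -466
D/n = 28/(-466) = 28*(-1/466) = -14/233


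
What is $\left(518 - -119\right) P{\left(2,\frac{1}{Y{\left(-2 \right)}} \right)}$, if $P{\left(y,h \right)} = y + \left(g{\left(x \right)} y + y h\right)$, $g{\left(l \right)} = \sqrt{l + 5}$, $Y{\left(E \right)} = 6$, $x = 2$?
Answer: $\frac{4459}{3} + 1274 \sqrt{7} \approx 4857.0$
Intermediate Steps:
$g{\left(l \right)} = \sqrt{5 + l}$
$P{\left(y,h \right)} = y + h y + y \sqrt{7}$ ($P{\left(y,h \right)} = y + \left(\sqrt{5 + 2} y + y h\right) = y + \left(\sqrt{7} y + h y\right) = y + \left(y \sqrt{7} + h y\right) = y + \left(h y + y \sqrt{7}\right) = y + h y + y \sqrt{7}$)
$\left(518 - -119\right) P{\left(2,\frac{1}{Y{\left(-2 \right)}} \right)} = \left(518 - -119\right) 2 \left(1 + \frac{1}{6} + \sqrt{7}\right) = \left(518 + 119\right) 2 \left(1 + \frac{1}{6} + \sqrt{7}\right) = 637 \cdot 2 \left(\frac{7}{6} + \sqrt{7}\right) = 637 \left(\frac{7}{3} + 2 \sqrt{7}\right) = \frac{4459}{3} + 1274 \sqrt{7}$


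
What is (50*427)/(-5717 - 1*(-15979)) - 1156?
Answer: -845823/733 ≈ -1153.9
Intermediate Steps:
(50*427)/(-5717 - 1*(-15979)) - 1156 = 21350/(-5717 + 15979) - 1156 = 21350/10262 - 1156 = 21350*(1/10262) - 1156 = 1525/733 - 1156 = -845823/733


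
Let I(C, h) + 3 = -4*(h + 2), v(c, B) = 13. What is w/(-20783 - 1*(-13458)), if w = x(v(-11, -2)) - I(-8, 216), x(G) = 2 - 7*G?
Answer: -786/7325 ≈ -0.10730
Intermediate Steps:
I(C, h) = -11 - 4*h (I(C, h) = -3 - 4*(h + 2) = -3 - 4*(2 + h) = -3 + (-8 - 4*h) = -11 - 4*h)
w = 786 (w = (2 - 7*13) - (-11 - 4*216) = (2 - 91) - (-11 - 864) = -89 - 1*(-875) = -89 + 875 = 786)
w/(-20783 - 1*(-13458)) = 786/(-20783 - 1*(-13458)) = 786/(-20783 + 13458) = 786/(-7325) = 786*(-1/7325) = -786/7325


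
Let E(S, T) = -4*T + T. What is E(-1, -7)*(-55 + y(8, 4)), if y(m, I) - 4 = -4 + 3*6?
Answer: -777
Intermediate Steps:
y(m, I) = 18 (y(m, I) = 4 + (-4 + 3*6) = 4 + (-4 + 18) = 4 + 14 = 18)
E(S, T) = -3*T
E(-1, -7)*(-55 + y(8, 4)) = (-3*(-7))*(-55 + 18) = 21*(-37) = -777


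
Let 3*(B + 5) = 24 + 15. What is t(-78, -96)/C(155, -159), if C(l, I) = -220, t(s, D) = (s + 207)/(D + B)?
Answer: 129/19360 ≈ 0.0066632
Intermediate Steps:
B = 8 (B = -5 + (24 + 15)/3 = -5 + (⅓)*39 = -5 + 13 = 8)
t(s, D) = (207 + s)/(8 + D) (t(s, D) = (s + 207)/(D + 8) = (207 + s)/(8 + D))
t(-78, -96)/C(155, -159) = ((207 - 78)/(8 - 96))/(-220) = (129/(-88))*(-1/220) = -1/88*129*(-1/220) = -129/88*(-1/220) = 129/19360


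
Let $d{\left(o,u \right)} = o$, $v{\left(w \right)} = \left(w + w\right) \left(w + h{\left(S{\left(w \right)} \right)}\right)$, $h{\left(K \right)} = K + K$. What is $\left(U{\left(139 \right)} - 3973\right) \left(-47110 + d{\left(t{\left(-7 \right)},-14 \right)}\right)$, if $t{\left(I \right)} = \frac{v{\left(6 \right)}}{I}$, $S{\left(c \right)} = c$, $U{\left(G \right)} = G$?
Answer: $\frac{1265166324}{7} \approx 1.8074 \cdot 10^{8}$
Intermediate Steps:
$h{\left(K \right)} = 2 K$
$v{\left(w \right)} = 6 w^{2}$ ($v{\left(w \right)} = \left(w + w\right) \left(w + 2 w\right) = 2 w 3 w = 6 w^{2}$)
$t{\left(I \right)} = \frac{216}{I}$ ($t{\left(I \right)} = \frac{6 \cdot 6^{2}}{I} = \frac{6 \cdot 36}{I} = \frac{216}{I}$)
$\left(U{\left(139 \right)} - 3973\right) \left(-47110 + d{\left(t{\left(-7 \right)},-14 \right)}\right) = \left(139 - 3973\right) \left(-47110 + \frac{216}{-7}\right) = - 3834 \left(-47110 + 216 \left(- \frac{1}{7}\right)\right) = - 3834 \left(-47110 - \frac{216}{7}\right) = \left(-3834\right) \left(- \frac{329986}{7}\right) = \frac{1265166324}{7}$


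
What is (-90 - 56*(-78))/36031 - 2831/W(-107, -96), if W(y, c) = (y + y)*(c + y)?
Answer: 83841115/1565258702 ≈ 0.053564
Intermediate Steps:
W(y, c) = 2*y*(c + y) (W(y, c) = (2*y)*(c + y) = 2*y*(c + y))
(-90 - 56*(-78))/36031 - 2831/W(-107, -96) = (-90 - 56*(-78))/36031 - 2831*(-1/(214*(-96 - 107))) = (-90 + 4368)*(1/36031) - 2831/(2*(-107)*(-203)) = 4278*(1/36031) - 2831/43442 = 4278/36031 - 2831*1/43442 = 4278/36031 - 2831/43442 = 83841115/1565258702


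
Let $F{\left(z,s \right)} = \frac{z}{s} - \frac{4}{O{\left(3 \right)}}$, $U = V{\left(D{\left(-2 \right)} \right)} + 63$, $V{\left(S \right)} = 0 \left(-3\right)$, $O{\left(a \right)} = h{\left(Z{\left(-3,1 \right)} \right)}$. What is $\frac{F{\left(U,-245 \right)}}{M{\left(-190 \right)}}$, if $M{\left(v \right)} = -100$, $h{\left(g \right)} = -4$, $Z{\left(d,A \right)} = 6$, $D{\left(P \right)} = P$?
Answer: $- \frac{13}{1750} \approx -0.0074286$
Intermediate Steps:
$O{\left(a \right)} = -4$
$V{\left(S \right)} = 0$
$U = 63$ ($U = 0 + 63 = 63$)
$F{\left(z,s \right)} = 1 + \frac{z}{s}$ ($F{\left(z,s \right)} = \frac{z}{s} - \frac{4}{-4} = \frac{z}{s} - -1 = \frac{z}{s} + 1 = 1 + \frac{z}{s}$)
$\frac{F{\left(U,-245 \right)}}{M{\left(-190 \right)}} = \frac{\frac{1}{-245} \left(-245 + 63\right)}{-100} = \left(- \frac{1}{245}\right) \left(-182\right) \left(- \frac{1}{100}\right) = \frac{26}{35} \left(- \frac{1}{100}\right) = - \frac{13}{1750}$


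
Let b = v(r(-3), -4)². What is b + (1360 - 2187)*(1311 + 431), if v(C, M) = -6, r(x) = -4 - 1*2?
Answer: -1440598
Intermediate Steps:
r(x) = -6 (r(x) = -4 - 2 = -6)
b = 36 (b = (-6)² = 36)
b + (1360 - 2187)*(1311 + 431) = 36 + (1360 - 2187)*(1311 + 431) = 36 - 827*1742 = 36 - 1440634 = -1440598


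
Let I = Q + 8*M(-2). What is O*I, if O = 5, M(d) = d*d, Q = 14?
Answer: 230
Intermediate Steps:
M(d) = d**2
I = 46 (I = 14 + 8*(-2)**2 = 14 + 8*4 = 14 + 32 = 46)
O*I = 5*46 = 230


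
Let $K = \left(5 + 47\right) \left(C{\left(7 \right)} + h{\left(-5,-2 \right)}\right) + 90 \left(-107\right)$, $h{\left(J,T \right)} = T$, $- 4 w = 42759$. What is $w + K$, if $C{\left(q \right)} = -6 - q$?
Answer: $- \frac{84399}{4} \approx -21100.0$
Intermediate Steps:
$w = - \frac{42759}{4}$ ($w = \left(- \frac{1}{4}\right) 42759 = - \frac{42759}{4} \approx -10690.0$)
$K = -10410$ ($K = \left(5 + 47\right) \left(\left(-6 - 7\right) - 2\right) + 90 \left(-107\right) = 52 \left(\left(-6 - 7\right) - 2\right) - 9630 = 52 \left(-13 - 2\right) - 9630 = 52 \left(-15\right) - 9630 = -780 - 9630 = -10410$)
$w + K = - \frac{42759}{4} - 10410 = - \frac{84399}{4}$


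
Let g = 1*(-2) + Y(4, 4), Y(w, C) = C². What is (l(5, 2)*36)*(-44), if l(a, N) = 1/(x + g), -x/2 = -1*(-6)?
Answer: -792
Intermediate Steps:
g = 14 (g = 1*(-2) + 4² = -2 + 16 = 14)
x = -12 (x = -(-2)*(-6) = -2*6 = -12)
l(a, N) = ½ (l(a, N) = 1/(-12 + 14) = 1/2 = ½)
(l(5, 2)*36)*(-44) = ((½)*36)*(-44) = 18*(-44) = -792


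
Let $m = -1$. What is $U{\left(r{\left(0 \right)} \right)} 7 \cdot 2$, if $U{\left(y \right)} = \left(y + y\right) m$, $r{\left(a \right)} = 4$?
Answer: $-112$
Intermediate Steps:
$U{\left(y \right)} = - 2 y$ ($U{\left(y \right)} = \left(y + y\right) \left(-1\right) = 2 y \left(-1\right) = - 2 y$)
$U{\left(r{\left(0 \right)} \right)} 7 \cdot 2 = \left(-2\right) 4 \cdot 7 \cdot 2 = \left(-8\right) 7 \cdot 2 = \left(-56\right) 2 = -112$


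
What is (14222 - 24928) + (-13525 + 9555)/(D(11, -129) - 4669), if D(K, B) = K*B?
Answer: -32587079/3044 ≈ -10705.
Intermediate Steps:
D(K, B) = B*K
(14222 - 24928) + (-13525 + 9555)/(D(11, -129) - 4669) = (14222 - 24928) + (-13525 + 9555)/(-129*11 - 4669) = -10706 - 3970/(-1419 - 4669) = -10706 - 3970/(-6088) = -10706 - 3970*(-1/6088) = -10706 + 1985/3044 = -32587079/3044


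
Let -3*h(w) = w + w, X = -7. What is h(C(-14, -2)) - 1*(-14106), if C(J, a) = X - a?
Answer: 42328/3 ≈ 14109.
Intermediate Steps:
C(J, a) = -7 - a
h(w) = -2*w/3 (h(w) = -(w + w)/3 = -2*w/3)
h(C(-14, -2)) - 1*(-14106) = -2*(-7 - 1*(-2))/3 - 1*(-14106) = -2*(-7 + 2)/3 + 14106 = -⅔*(-5) + 14106 = 10/3 + 14106 = 42328/3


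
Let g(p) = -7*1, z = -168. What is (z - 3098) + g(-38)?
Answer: -3273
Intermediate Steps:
g(p) = -7
(z - 3098) + g(-38) = (-168 - 3098) - 7 = -3266 - 7 = -3273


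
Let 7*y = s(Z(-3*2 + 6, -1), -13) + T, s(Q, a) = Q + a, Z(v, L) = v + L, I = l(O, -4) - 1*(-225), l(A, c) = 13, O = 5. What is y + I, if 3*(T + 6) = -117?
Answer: 1607/7 ≈ 229.57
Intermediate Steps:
T = -45 (T = -6 + (1/3)*(-117) = -6 - 39 = -45)
I = 238 (I = 13 - 1*(-225) = 13 + 225 = 238)
Z(v, L) = L + v
y = -59/7 (y = (((-1 + (-3*2 + 6)) - 13) - 45)/7 = (((-1 + (-6 + 6)) - 13) - 45)/7 = (((-1 + 0) - 13) - 45)/7 = ((-1 - 13) - 45)/7 = (-14 - 45)/7 = (1/7)*(-59) = -59/7 ≈ -8.4286)
y + I = -59/7 + 238 = 1607/7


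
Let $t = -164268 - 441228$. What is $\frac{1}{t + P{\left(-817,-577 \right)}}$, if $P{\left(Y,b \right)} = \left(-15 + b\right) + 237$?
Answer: $- \frac{1}{605851} \approx -1.6506 \cdot 10^{-6}$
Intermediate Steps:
$t = -605496$
$P{\left(Y,b \right)} = 222 + b$
$\frac{1}{t + P{\left(-817,-577 \right)}} = \frac{1}{-605496 + \left(222 - 577\right)} = \frac{1}{-605496 - 355} = \frac{1}{-605851} = - \frac{1}{605851}$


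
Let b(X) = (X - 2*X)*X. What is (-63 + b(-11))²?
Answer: 33856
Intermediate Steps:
b(X) = -X² (b(X) = (-X)*X = -X²)
(-63 + b(-11))² = (-63 - 1*(-11)²)² = (-63 - 1*121)² = (-63 - 121)² = (-184)² = 33856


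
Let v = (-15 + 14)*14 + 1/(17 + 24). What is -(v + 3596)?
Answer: -146863/41 ≈ -3582.0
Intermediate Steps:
v = -573/41 (v = -1*14 + 1/41 = -14 + 1/41 = -573/41 ≈ -13.976)
-(v + 3596) = -(-573/41 + 3596) = -1*146863/41 = -146863/41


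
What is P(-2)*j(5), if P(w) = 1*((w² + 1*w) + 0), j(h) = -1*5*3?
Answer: -30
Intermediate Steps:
j(h) = -15 (j(h) = -5*3 = -15)
P(w) = w + w² (P(w) = 1*((w² + w) + 0) = 1*((w + w²) + 0) = 1*(w + w²) = w + w²)
P(-2)*j(5) = -2*(1 - 2)*(-15) = -2*(-1)*(-15) = 2*(-15) = -30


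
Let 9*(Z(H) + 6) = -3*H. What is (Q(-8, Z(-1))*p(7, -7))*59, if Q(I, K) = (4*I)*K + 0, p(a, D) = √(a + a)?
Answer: 32096*√14/3 ≈ 40031.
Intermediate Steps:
p(a, D) = √2*√a (p(a, D) = √(2*a) = √2*√a)
Z(H) = -6 - H/3 (Z(H) = -6 + (-3*H)/9 = -6 - H/3)
Q(I, K) = 4*I*K (Q(I, K) = 4*I*K + 0 = 4*I*K)
(Q(-8, Z(-1))*p(7, -7))*59 = ((4*(-8)*(-6 - ⅓*(-1)))*(√2*√7))*59 = ((4*(-8)*(-6 + ⅓))*√14)*59 = ((4*(-8)*(-17/3))*√14)*59 = (544*√14/3)*59 = 32096*√14/3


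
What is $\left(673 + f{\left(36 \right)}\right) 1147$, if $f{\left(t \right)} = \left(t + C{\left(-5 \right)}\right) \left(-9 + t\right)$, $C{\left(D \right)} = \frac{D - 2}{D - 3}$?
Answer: $\frac{15311303}{8} \approx 1.9139 \cdot 10^{6}$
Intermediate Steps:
$C{\left(D \right)} = \frac{-2 + D}{-3 + D}$
$f{\left(t \right)} = \left(-9 + t\right) \left(\frac{7}{8} + t\right)$ ($f{\left(t \right)} = \left(t + \frac{-2 - 5}{-3 - 5}\right) \left(-9 + t\right) = \left(t + \frac{1}{-8} \left(-7\right)\right) \left(-9 + t\right) = \left(t - - \frac{7}{8}\right) \left(-9 + t\right) = \left(t + \frac{7}{8}\right) \left(-9 + t\right) = \left(\frac{7}{8} + t\right) \left(-9 + t\right) = \left(-9 + t\right) \left(\frac{7}{8} + t\right)$)
$\left(673 + f{\left(36 \right)}\right) 1147 = \left(673 - \left(\frac{2403}{8} - 1296\right)\right) 1147 = \left(673 - - \frac{7965}{8}\right) 1147 = \left(673 + \frac{7965}{8}\right) 1147 = \frac{13349}{8} \cdot 1147 = \frac{15311303}{8}$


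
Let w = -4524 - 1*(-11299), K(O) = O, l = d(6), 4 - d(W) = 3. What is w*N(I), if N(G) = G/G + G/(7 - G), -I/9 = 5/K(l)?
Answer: 47425/52 ≈ 912.02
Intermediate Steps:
d(W) = 1 (d(W) = 4 - 1*3 = 4 - 3 = 1)
l = 1
w = 6775 (w = -4524 + 11299 = 6775)
I = -45 (I = -45/1 = -45 ≈ -45.000)
N(G) = 1 + G/(7 - G)
w*N(I) = 6775*(-7/(-7 - 45)) = 6775*(-7/(-52)) = 6775*(-7*(-1/52)) = 6775*(7/52) = 47425/52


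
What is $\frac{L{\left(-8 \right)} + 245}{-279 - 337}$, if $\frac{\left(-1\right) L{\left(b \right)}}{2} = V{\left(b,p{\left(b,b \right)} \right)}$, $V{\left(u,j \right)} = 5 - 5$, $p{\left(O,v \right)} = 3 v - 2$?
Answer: $- \frac{35}{88} \approx -0.39773$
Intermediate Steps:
$p{\left(O,v \right)} = -2 + 3 v$
$V{\left(u,j \right)} = 0$ ($V{\left(u,j \right)} = 5 - 5 = 0$)
$L{\left(b \right)} = 0$ ($L{\left(b \right)} = \left(-2\right) 0 = 0$)
$\frac{L{\left(-8 \right)} + 245}{-279 - 337} = \frac{0 + 245}{-279 - 337} = \frac{245}{-616} = 245 \left(- \frac{1}{616}\right) = - \frac{35}{88}$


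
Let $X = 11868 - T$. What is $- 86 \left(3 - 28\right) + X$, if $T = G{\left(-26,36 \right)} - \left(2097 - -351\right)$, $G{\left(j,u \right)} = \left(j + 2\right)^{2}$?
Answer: $15890$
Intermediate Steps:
$G{\left(j,u \right)} = \left(2 + j\right)^{2}$
$T = -1872$ ($T = \left(2 - 26\right)^{2} - \left(2097 - -351\right) = \left(-24\right)^{2} - \left(2097 + 351\right) = 576 - 2448 = -1872$)
$X = 13740$ ($X = 11868 - -1872 = 11868 + 1872 = 13740$)
$- 86 \left(3 - 28\right) + X = - 86 \left(3 - 28\right) + 13740 = \left(-86\right) \left(-25\right) + 13740 = 2150 + 13740 = 15890$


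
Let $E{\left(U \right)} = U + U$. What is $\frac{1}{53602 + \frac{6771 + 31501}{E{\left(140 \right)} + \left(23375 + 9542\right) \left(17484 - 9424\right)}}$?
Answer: $\frac{66327825}{3555304085218} \approx 1.8656 \cdot 10^{-5}$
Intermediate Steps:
$E{\left(U \right)} = 2 U$
$\frac{1}{53602 + \frac{6771 + 31501}{E{\left(140 \right)} + \left(23375 + 9542\right) \left(17484 - 9424\right)}} = \frac{1}{53602 + \frac{6771 + 31501}{2 \cdot 140 + \left(23375 + 9542\right) \left(17484 - 9424\right)}} = \frac{1}{53602 + \frac{38272}{280 + 32917 \cdot 8060}} = \frac{1}{53602 + \frac{38272}{280 + 265311020}} = \frac{1}{53602 + \frac{38272}{265311300}} = \frac{1}{53602 + 38272 \cdot \frac{1}{265311300}} = \frac{1}{53602 + \frac{9568}{66327825}} = \frac{1}{\frac{3555304085218}{66327825}} = \frac{66327825}{3555304085218}$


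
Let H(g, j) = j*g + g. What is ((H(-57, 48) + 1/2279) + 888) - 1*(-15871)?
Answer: 31828515/2279 ≈ 13966.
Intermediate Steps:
H(g, j) = g + g*j (H(g, j) = g*j + g = g + g*j)
((H(-57, 48) + 1/2279) + 888) - 1*(-15871) = ((-57*(1 + 48) + 1/2279) + 888) - 1*(-15871) = ((-57*49 + 1/2279) + 888) + 15871 = ((-2793 + 1/2279) + 888) + 15871 = (-6365246/2279 + 888) + 15871 = -4341494/2279 + 15871 = 31828515/2279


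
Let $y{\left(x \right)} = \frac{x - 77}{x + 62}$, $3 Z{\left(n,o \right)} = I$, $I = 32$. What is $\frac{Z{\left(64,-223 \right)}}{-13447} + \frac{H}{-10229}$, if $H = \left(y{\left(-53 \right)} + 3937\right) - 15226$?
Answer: $\frac{1366994773}{1237944267} \approx 1.1042$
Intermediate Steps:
$Z{\left(n,o \right)} = \frac{32}{3}$ ($Z{\left(n,o \right)} = \frac{1}{3} \cdot 32 = \frac{32}{3}$)
$y{\left(x \right)} = \frac{-77 + x}{62 + x}$
$H = - \frac{101731}{9}$ ($H = \left(\frac{-77 - 53}{62 - 53} + 3937\right) - 15226 = \left(\frac{1}{9} \left(-130\right) + 3937\right) - 15226 = \left(- \frac{130}{9} + 3937\right) - 15226 = \frac{35303}{9} - 15226 = - \frac{101731}{9} \approx -11303.0$)
$\frac{Z{\left(64,-223 \right)}}{-13447} + \frac{H}{-10229} = \frac{32}{3 \left(-13447\right)} - \frac{101731}{9 \left(-10229\right)} = \frac{32}{3} \left(- \frac{1}{13447}\right) - - \frac{101731}{92061} = - \frac{32}{40341} + \frac{101731}{92061} = \frac{1366994773}{1237944267}$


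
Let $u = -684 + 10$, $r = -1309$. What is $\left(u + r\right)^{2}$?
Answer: $3932289$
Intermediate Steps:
$u = -674$
$\left(u + r\right)^{2} = \left(-674 - 1309\right)^{2} = \left(-1983\right)^{2} = 3932289$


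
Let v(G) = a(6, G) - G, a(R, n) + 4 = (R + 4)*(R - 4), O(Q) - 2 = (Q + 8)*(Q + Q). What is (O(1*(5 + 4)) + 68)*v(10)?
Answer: 2256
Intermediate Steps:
O(Q) = 2 + 2*Q*(8 + Q) (O(Q) = 2 + (Q + 8)*(Q + Q) = 2 + (8 + Q)*(2*Q) = 2 + 2*Q*(8 + Q))
a(R, n) = -4 + (-4 + R)*(4 + R) (a(R, n) = -4 + (R + 4)*(R - 4) = -4 + (4 + R)*(-4 + R) = -4 + (-4 + R)*(4 + R))
v(G) = 16 - G (v(G) = (-20 + 6²) - G = (-20 + 36) - G = 16 - G)
(O(1*(5 + 4)) + 68)*v(10) = ((2 + 2*(1*(5 + 4))² + 16*(1*(5 + 4))) + 68)*(16 - 1*10) = ((2 + 2*(1*9)² + 16*(1*9)) + 68)*(16 - 10) = ((2 + 2*9² + 16*9) + 68)*6 = ((2 + 2*81 + 144) + 68)*6 = ((2 + 162 + 144) + 68)*6 = (308 + 68)*6 = 376*6 = 2256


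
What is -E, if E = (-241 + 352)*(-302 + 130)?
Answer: 19092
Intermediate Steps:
E = -19092 (E = 111*(-172) = -19092)
-E = -1*(-19092) = 19092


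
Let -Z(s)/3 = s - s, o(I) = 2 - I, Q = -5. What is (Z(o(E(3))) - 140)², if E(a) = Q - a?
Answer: 19600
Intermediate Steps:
E(a) = -5 - a
Z(s) = 0 (Z(s) = -3*(s - s) = -3*0 = 0)
(Z(o(E(3))) - 140)² = (0 - 140)² = (-140)² = 19600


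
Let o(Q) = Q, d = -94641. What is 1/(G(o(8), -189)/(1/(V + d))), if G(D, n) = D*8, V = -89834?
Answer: -1/11806400 ≈ -8.4700e-8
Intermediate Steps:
G(D, n) = 8*D
1/(G(o(8), -189)/(1/(V + d))) = 1/((8*8)/(1/(-89834 - 94641))) = 1/(64/(1/(-184475))) = 1/(64/(-1/184475)) = 1/(64*(-184475)) = 1/(-11806400) = -1/11806400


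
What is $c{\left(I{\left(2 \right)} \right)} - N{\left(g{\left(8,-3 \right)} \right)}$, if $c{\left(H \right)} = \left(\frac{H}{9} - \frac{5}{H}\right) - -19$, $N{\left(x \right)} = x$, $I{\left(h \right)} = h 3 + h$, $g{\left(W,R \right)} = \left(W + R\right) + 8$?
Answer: $\frac{451}{72} \approx 6.2639$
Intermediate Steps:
$g{\left(W,R \right)} = 8 + R + W$ ($g{\left(W,R \right)} = \left(R + W\right) + 8 = 8 + R + W$)
$I{\left(h \right)} = 4 h$ ($I{\left(h \right)} = 3 h + h = 4 h$)
$c{\left(H \right)} = 19 - \frac{5}{H} + \frac{H}{9}$ ($c{\left(H \right)} = \left(H \frac{1}{9} - \frac{5}{H}\right) + 19 = \left(\frac{H}{9} - \frac{5}{H}\right) + 19 = \left(- \frac{5}{H} + \frac{H}{9}\right) + 19 = 19 - \frac{5}{H} + \frac{H}{9}$)
$c{\left(I{\left(2 \right)} \right)} - N{\left(g{\left(8,-3 \right)} \right)} = \left(19 - \frac{5}{4 \cdot 2} + \frac{4 \cdot 2}{9}\right) - \left(8 - 3 + 8\right) = \left(19 - \frac{5}{8} + \frac{1}{9} \cdot 8\right) - 13 = \left(19 - \frac{5}{8} + \frac{8}{9}\right) - 13 = \frac{1387}{72} - 13 = \frac{451}{72}$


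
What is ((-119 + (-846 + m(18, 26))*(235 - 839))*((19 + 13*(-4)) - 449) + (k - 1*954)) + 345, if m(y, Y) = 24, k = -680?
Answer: -239251147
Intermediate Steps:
((-119 + (-846 + m(18, 26))*(235 - 839))*((19 + 13*(-4)) - 449) + (k - 1*954)) + 345 = ((-119 + (-846 + 24)*(235 - 839))*((19 + 13*(-4)) - 449) + (-680 - 1*954)) + 345 = ((-119 - 822*(-604))*((19 - 52) - 449) + (-680 - 954)) + 345 = ((-119 + 496488)*(-33 - 449) - 1634) + 345 = (496369*(-482) - 1634) + 345 = (-239249858 - 1634) + 345 = -239251492 + 345 = -239251147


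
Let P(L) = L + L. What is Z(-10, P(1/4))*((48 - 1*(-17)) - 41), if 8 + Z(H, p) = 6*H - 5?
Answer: -1752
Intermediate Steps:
P(L) = 2*L
Z(H, p) = -13 + 6*H (Z(H, p) = -8 + (6*H - 5) = -8 + (-5 + 6*H) = -13 + 6*H)
Z(-10, P(1/4))*((48 - 1*(-17)) - 41) = (-13 + 6*(-10))*((48 - 1*(-17)) - 41) = (-13 - 60)*((48 + 17) - 41) = -73*(65 - 41) = -73*24 = -1752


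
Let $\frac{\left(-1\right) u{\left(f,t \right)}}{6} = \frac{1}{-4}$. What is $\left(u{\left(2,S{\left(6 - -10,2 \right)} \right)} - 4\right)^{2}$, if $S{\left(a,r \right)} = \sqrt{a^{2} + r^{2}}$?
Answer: $\frac{25}{4} \approx 6.25$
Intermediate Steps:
$u{\left(f,t \right)} = \frac{3}{2}$ ($u{\left(f,t \right)} = - \frac{6}{-4} = \left(-6\right) \left(- \frac{1}{4}\right) = \frac{3}{2}$)
$\left(u{\left(2,S{\left(6 - -10,2 \right)} \right)} - 4\right)^{2} = \left(\frac{3}{2} - 4\right)^{2} = \left(- \frac{5}{2}\right)^{2} = \frac{25}{4}$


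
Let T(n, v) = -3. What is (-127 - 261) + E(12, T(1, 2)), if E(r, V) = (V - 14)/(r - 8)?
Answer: -1569/4 ≈ -392.25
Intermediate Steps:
E(r, V) = (-14 + V)/(-8 + r)
(-127 - 261) + E(12, T(1, 2)) = (-127 - 261) + (-14 - 3)/(-8 + 12) = -388 - 17/4 = -1569/4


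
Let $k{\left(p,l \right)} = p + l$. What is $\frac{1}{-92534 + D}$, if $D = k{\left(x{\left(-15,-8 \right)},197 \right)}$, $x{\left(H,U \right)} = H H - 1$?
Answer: $- \frac{1}{92113} \approx -1.0856 \cdot 10^{-5}$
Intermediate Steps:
$x{\left(H,U \right)} = -1 + H^{2}$ ($x{\left(H,U \right)} = H^{2} - 1 = -1 + H^{2}$)
$k{\left(p,l \right)} = l + p$
$D = 421$ ($D = 197 - \left(1 - \left(-15\right)^{2}\right) = 197 + \left(-1 + 225\right) = 197 + 224 = 421$)
$\frac{1}{-92534 + D} = \frac{1}{-92534 + 421} = \frac{1}{-92113} = - \frac{1}{92113}$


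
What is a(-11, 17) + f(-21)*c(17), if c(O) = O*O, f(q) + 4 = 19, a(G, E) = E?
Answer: 4352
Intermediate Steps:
f(q) = 15 (f(q) = -4 + 19 = 15)
c(O) = O²
a(-11, 17) + f(-21)*c(17) = 17 + 15*17² = 17 + 15*289 = 17 + 4335 = 4352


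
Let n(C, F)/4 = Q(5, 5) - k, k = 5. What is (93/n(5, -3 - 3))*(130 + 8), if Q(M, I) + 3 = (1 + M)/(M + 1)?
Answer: -6417/14 ≈ -458.36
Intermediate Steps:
Q(M, I) = -2 (Q(M, I) = -3 + (1 + M)/(M + 1) = -3 + (1 + M)/(1 + M) = -3 + 1 = -2)
n(C, F) = -28 (n(C, F) = 4*(-2 - 1*5) = 4*(-2 - 5) = 4*(-7) = -28)
(93/n(5, -3 - 3))*(130 + 8) = (93/(-28))*(130 + 8) = (93*(-1/28))*138 = -93/28*138 = -6417/14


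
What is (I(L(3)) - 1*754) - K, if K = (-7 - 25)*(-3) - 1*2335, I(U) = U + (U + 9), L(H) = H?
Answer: 1500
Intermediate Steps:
I(U) = 9 + 2*U (I(U) = U + (9 + U) = 9 + 2*U)
K = -2239 (K = -32*(-3) - 2335 = 96 - 2335 = -2239)
(I(L(3)) - 1*754) - K = ((9 + 2*3) - 1*754) - 1*(-2239) = ((9 + 6) - 754) + 2239 = (15 - 754) + 2239 = -739 + 2239 = 1500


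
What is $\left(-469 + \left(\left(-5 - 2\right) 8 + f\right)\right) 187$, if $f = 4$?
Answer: $-97427$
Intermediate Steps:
$\left(-469 + \left(\left(-5 - 2\right) 8 + f\right)\right) 187 = \left(-469 + \left(\left(-5 - 2\right) 8 + 4\right)\right) 187 = \left(-469 + \left(\left(-7\right) 8 + 4\right)\right) 187 = \left(-469 + \left(-56 + 4\right)\right) 187 = \left(-469 - 52\right) 187 = \left(-521\right) 187 = -97427$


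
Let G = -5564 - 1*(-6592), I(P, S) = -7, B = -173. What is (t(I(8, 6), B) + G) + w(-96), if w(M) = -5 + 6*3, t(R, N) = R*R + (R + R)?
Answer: 1076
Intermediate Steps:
t(R, N) = R² + 2*R
w(M) = 13 (w(M) = -5 + 18 = 13)
G = 1028 (G = -5564 + 6592 = 1028)
(t(I(8, 6), B) + G) + w(-96) = (-7*(2 - 7) + 1028) + 13 = (-7*(-5) + 1028) + 13 = (35 + 1028) + 13 = 1063 + 13 = 1076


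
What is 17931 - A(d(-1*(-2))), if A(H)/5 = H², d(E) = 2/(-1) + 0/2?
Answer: 17911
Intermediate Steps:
d(E) = -2 (d(E) = 2*(-1) + 0*(½) = -2 + 0 = -2)
A(H) = 5*H²
17931 - A(d(-1*(-2))) = 17931 - 5*(-2)² = 17931 - 5*4 = 17931 - 1*20 = 17931 - 20 = 17911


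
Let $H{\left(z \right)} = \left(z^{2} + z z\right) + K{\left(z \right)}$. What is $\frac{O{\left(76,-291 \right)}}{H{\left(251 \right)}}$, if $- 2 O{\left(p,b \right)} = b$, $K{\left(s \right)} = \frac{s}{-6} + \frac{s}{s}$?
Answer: $\frac{873}{755767} \approx 0.0011551$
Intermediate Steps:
$K{\left(s \right)} = 1 - \frac{s}{6}$ ($K{\left(s \right)} = s \left(- \frac{1}{6}\right) + 1 = - \frac{s}{6} + 1 = 1 - \frac{s}{6}$)
$O{\left(p,b \right)} = - \frac{b}{2}$
$H{\left(z \right)} = 1 + 2 z^{2} - \frac{z}{6}$ ($H{\left(z \right)} = \left(z^{2} + z z\right) - \left(-1 + \frac{z}{6}\right) = \left(z^{2} + z^{2}\right) - \left(-1 + \frac{z}{6}\right) = 2 z^{2} - \left(-1 + \frac{z}{6}\right) = 1 + 2 z^{2} - \frac{z}{6}$)
$\frac{O{\left(76,-291 \right)}}{H{\left(251 \right)}} = \frac{\left(- \frac{1}{2}\right) \left(-291\right)}{1 + 2 \cdot 251^{2} - \frac{251}{6}} = \frac{291}{2 \left(1 + 2 \cdot 63001 - \frac{251}{6}\right)} = \frac{291}{2 \left(1 + 126002 - \frac{251}{6}\right)} = \frac{291}{2 \cdot \frac{755767}{6}} = \frac{291}{2} \cdot \frac{6}{755767} = \frac{873}{755767}$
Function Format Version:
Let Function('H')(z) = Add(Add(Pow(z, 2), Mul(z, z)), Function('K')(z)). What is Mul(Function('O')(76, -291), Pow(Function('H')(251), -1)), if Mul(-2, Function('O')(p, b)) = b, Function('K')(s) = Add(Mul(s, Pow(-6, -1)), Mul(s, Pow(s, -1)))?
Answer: Rational(873, 755767) ≈ 0.0011551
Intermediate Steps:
Function('K')(s) = Add(1, Mul(Rational(-1, 6), s)) (Function('K')(s) = Add(Mul(s, Rational(-1, 6)), 1) = Add(Mul(Rational(-1, 6), s), 1) = Add(1, Mul(Rational(-1, 6), s)))
Function('O')(p, b) = Mul(Rational(-1, 2), b)
Function('H')(z) = Add(1, Mul(2, Pow(z, 2)), Mul(Rational(-1, 6), z)) (Function('H')(z) = Add(Add(Pow(z, 2), Mul(z, z)), Add(1, Mul(Rational(-1, 6), z))) = Add(Add(Pow(z, 2), Pow(z, 2)), Add(1, Mul(Rational(-1, 6), z))) = Add(Mul(2, Pow(z, 2)), Add(1, Mul(Rational(-1, 6), z))) = Add(1, Mul(2, Pow(z, 2)), Mul(Rational(-1, 6), z)))
Mul(Function('O')(76, -291), Pow(Function('H')(251), -1)) = Mul(Mul(Rational(-1, 2), -291), Pow(Add(1, Mul(2, Pow(251, 2)), Mul(Rational(-1, 6), 251)), -1)) = Mul(Rational(291, 2), Pow(Add(1, Mul(2, 63001), Rational(-251, 6)), -1)) = Mul(Rational(291, 2), Pow(Add(1, 126002, Rational(-251, 6)), -1)) = Mul(Rational(291, 2), Pow(Rational(755767, 6), -1)) = Mul(Rational(291, 2), Rational(6, 755767)) = Rational(873, 755767)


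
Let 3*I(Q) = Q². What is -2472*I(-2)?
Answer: -3296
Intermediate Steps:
I(Q) = Q²/3
-2472*I(-2) = -824*(-2)² = -824*4 = -2472*4/3 = -3296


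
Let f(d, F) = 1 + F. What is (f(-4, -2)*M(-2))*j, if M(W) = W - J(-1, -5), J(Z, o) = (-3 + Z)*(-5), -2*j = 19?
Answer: -209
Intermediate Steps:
j = -19/2 (j = -½*19 = -19/2 ≈ -9.5000)
J(Z, o) = 15 - 5*Z
M(W) = -20 + W (M(W) = W - (15 - 5*(-1)) = W - (15 + 5) = W - 1*20 = W - 20 = -20 + W)
(f(-4, -2)*M(-2))*j = ((1 - 2)*(-20 - 2))*(-19/2) = -1*(-22)*(-19/2) = 22*(-19/2) = -209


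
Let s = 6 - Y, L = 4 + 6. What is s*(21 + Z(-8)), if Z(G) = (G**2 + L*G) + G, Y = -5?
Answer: -33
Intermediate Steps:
L = 10
s = 11 (s = 6 - 1*(-5) = 6 + 5 = 11)
Z(G) = G**2 + 11*G (Z(G) = (G**2 + 10*G) + G = G**2 + 11*G)
s*(21 + Z(-8)) = 11*(21 - 8*(11 - 8)) = 11*(21 - 8*3) = 11*(21 - 24) = 11*(-3) = -33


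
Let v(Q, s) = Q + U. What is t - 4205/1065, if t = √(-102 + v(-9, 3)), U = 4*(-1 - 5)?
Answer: -841/213 + 3*I*√15 ≈ -3.9484 + 11.619*I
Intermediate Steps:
U = -24 (U = 4*(-6) = -24)
v(Q, s) = -24 + Q (v(Q, s) = Q - 24 = -24 + Q)
t = 3*I*√15 (t = √(-102 + (-24 - 9)) = √(-102 - 33) = √(-135) = 3*I*√15 ≈ 11.619*I)
t - 4205/1065 = 3*I*√15 - 4205/1065 = 3*I*√15 - 4205*1/1065 = 3*I*√15 - 841/213 = -841/213 + 3*I*√15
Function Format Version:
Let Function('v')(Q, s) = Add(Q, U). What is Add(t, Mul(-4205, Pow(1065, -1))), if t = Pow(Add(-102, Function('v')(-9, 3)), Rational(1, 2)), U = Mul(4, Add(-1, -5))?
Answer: Add(Rational(-841, 213), Mul(3, I, Pow(15, Rational(1, 2)))) ≈ Add(-3.9484, Mul(11.619, I))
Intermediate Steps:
U = -24 (U = Mul(4, -6) = -24)
Function('v')(Q, s) = Add(-24, Q) (Function('v')(Q, s) = Add(Q, -24) = Add(-24, Q))
t = Mul(3, I, Pow(15, Rational(1, 2))) (t = Pow(Add(-102, Add(-24, -9)), Rational(1, 2)) = Pow(Add(-102, -33), Rational(1, 2)) = Pow(-135, Rational(1, 2)) = Mul(3, I, Pow(15, Rational(1, 2))) ≈ Mul(11.619, I))
Add(t, Mul(-4205, Pow(1065, -1))) = Add(Mul(3, I, Pow(15, Rational(1, 2))), Mul(-4205, Pow(1065, -1))) = Add(Mul(3, I, Pow(15, Rational(1, 2))), Mul(-4205, Rational(1, 1065))) = Add(Mul(3, I, Pow(15, Rational(1, 2))), Rational(-841, 213)) = Add(Rational(-841, 213), Mul(3, I, Pow(15, Rational(1, 2))))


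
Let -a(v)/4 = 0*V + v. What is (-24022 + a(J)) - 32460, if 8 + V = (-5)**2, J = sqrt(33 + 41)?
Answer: -56482 - 4*sqrt(74) ≈ -56516.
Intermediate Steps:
J = sqrt(74) ≈ 8.6023
V = 17 (V = -8 + (-5)**2 = -8 + 25 = 17)
a(v) = -4*v (a(v) = -4*(0*17 + v) = -4*(0 + v) = -4*v)
(-24022 + a(J)) - 32460 = (-24022 - 4*sqrt(74)) - 32460 = -56482 - 4*sqrt(74)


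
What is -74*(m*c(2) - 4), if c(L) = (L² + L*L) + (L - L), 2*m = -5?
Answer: 1776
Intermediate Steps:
m = -5/2 (m = (½)*(-5) = -5/2 ≈ -2.5000)
c(L) = 2*L² (c(L) = (L² + L²) + 0 = 2*L² + 0 = 2*L²)
-74*(m*c(2) - 4) = -74*(-5*2² - 4) = -74*(-5*4 - 4) = -74*(-5/2*8 - 4) = -74*(-20 - 4) = -74*(-24) = 1776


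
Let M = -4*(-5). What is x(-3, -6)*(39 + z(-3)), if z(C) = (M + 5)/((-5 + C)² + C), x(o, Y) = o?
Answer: -7212/61 ≈ -118.23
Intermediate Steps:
M = 20
z(C) = 25/(C + (-5 + C)²) (z(C) = (20 + 5)/((-5 + C)² + C) = 25/(C + (-5 + C)²))
x(-3, -6)*(39 + z(-3)) = -3*(39 + 25/(-3 + (-5 - 3)²)) = -3*(39 + 25/(-3 + (-8)²)) = -3*(39 + 25/(-3 + 64)) = -3*(39 + 25/61) = -3*2404/61 = -7212/61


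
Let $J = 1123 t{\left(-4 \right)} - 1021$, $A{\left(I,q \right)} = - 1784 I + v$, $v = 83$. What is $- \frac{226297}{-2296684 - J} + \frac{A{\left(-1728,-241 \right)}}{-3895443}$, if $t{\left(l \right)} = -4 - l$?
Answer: $- \frac{2065207726678}{2980874787903} \approx -0.69282$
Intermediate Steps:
$A{\left(I,q \right)} = 83 - 1784 I$ ($A{\left(I,q \right)} = - 1784 I + 83 = 83 - 1784 I$)
$J = -1021$ ($J = 1123 \left(-4 - -4\right) - 1021 = 1123 \left(-4 + 4\right) - 1021 = 1123 \cdot 0 - 1021 = 0 - 1021 = -1021$)
$- \frac{226297}{-2296684 - J} + \frac{A{\left(-1728,-241 \right)}}{-3895443} = - \frac{226297}{-2296684 - -1021} + \frac{83 - -3082752}{-3895443} = - \frac{226297}{-2296684 + 1021} + \left(83 + 3082752\right) \left(- \frac{1}{3895443}\right) = - \frac{226297}{-2295663} + 3082835 \left(- \frac{1}{3895443}\right) = \left(-226297\right) \left(- \frac{1}{2295663}\right) - \frac{3082835}{3895443} = \frac{226297}{2295663} - \frac{3082835}{3895443} = - \frac{2065207726678}{2980874787903}$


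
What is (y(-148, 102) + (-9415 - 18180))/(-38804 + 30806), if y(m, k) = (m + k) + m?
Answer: 9263/2666 ≈ 3.4745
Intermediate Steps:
y(m, k) = k + 2*m (y(m, k) = (k + m) + m = k + 2*m)
(y(-148, 102) + (-9415 - 18180))/(-38804 + 30806) = ((102 + 2*(-148)) + (-9415 - 18180))/(-38804 + 30806) = ((102 - 296) - 27595)/(-7998) = (-194 - 27595)*(-1/7998) = -27789*(-1/7998) = 9263/2666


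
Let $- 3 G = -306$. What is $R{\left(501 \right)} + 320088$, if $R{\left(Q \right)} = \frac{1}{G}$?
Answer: $\frac{32648977}{102} \approx 3.2009 \cdot 10^{5}$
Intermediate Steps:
$G = 102$ ($G = \left(- \frac{1}{3}\right) \left(-306\right) = 102$)
$R{\left(Q \right)} = \frac{1}{102}$
$R{\left(501 \right)} + 320088 = \frac{1}{102} + 320088 = \frac{32648977}{102}$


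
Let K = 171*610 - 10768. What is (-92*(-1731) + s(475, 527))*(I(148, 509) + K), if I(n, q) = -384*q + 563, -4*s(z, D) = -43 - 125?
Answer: -16144606194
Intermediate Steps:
s(z, D) = 42 (s(z, D) = -(-43 - 125)/4 = -1/4*(-168) = 42)
I(n, q) = 563 - 384*q
K = 93542 (K = 104310 - 10768 = 93542)
(-92*(-1731) + s(475, 527))*(I(148, 509) + K) = (-92*(-1731) + 42)*((563 - 384*509) + 93542) = (159252 + 42)*((563 - 195456) + 93542) = 159294*(-194893 + 93542) = 159294*(-101351) = -16144606194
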